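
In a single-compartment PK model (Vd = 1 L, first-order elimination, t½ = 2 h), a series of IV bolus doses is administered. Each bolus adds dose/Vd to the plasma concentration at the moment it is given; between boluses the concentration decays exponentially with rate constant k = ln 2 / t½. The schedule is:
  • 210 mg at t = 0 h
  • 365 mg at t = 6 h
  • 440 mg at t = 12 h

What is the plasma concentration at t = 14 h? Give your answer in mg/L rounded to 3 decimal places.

244.453 mg/L

k = ln 2 / 2 = 0.34657 per h
Dose 1 (210 mg at t=0 h): 210·exp(−0.34657·14) = 1.641 mg/L
Dose 2 (365 mg at t=6 h): 365·exp(−0.34657·8) = 22.812 mg/L
Dose 3 (440 mg at t=12 h): 440·exp(−0.34657·2) = 220.000 mg/L
C(14) = 1.641 + 22.812 + 220.000 = 244.453 mg/L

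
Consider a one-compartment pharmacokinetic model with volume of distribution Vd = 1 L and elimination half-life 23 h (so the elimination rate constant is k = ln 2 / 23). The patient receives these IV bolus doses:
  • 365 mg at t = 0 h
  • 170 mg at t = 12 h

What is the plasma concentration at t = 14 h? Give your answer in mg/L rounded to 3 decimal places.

k = ln 2 / 23 = 0.03014 per h
Dose 1 (365 mg at t=0 h): 365·exp(−0.03014·14) = 239.363 mg/L
Dose 2 (170 mg at t=12 h): 170·exp(−0.03014·2) = 160.056 mg/L
C(14) = 239.363 + 160.056 = 399.419 mg/L

399.419 mg/L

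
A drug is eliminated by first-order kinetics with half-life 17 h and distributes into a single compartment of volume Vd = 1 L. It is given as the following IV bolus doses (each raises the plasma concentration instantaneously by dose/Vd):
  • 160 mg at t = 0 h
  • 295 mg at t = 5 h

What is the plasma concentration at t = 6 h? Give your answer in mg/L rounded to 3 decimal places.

408.492 mg/L

k = ln 2 / 17 = 0.04077 per h
Dose 1 (160 mg at t=0 h): 160·exp(−0.04077·6) = 125.278 mg/L
Dose 2 (295 mg at t=5 h): 295·exp(−0.04077·1) = 283.214 mg/L
C(6) = 125.278 + 283.214 = 408.492 mg/L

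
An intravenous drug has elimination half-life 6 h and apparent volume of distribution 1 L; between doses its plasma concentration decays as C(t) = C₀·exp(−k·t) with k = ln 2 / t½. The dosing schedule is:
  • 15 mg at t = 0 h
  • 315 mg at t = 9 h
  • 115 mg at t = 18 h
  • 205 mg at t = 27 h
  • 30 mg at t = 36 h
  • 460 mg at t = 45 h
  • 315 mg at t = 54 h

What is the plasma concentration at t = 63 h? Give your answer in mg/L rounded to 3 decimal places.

174.659 mg/L

k = ln 2 / 6 = 0.11552 per h
Dose 1 (15 mg at t=0 h): 15·exp(−0.11552·63) = 0.010 mg/L
Dose 2 (315 mg at t=9 h): 315·exp(−0.11552·54) = 0.615 mg/L
Dose 3 (115 mg at t=18 h): 115·exp(−0.11552·45) = 0.635 mg/L
Dose 4 (205 mg at t=27 h): 205·exp(−0.11552·36) = 3.203 mg/L
Dose 5 (30 mg at t=36 h): 30·exp(−0.11552·27) = 1.326 mg/L
Dose 6 (460 mg at t=45 h): 460·exp(−0.11552·18) = 57.500 mg/L
Dose 7 (315 mg at t=54 h): 315·exp(−0.11552·9) = 111.369 mg/L
C(63) = 0.010 + 0.615 + 0.635 + 3.203 + 1.326 + 57.500 + 111.369 = 174.659 mg/L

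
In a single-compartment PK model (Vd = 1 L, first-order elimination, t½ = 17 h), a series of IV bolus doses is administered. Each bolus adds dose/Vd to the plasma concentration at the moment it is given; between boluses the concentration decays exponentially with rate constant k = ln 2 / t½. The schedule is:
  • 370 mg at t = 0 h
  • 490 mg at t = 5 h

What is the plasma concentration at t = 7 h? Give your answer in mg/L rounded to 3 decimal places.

k = ln 2 / 17 = 0.04077 per h
Dose 1 (370 mg at t=0 h): 370·exp(−0.04077·7) = 278.130 mg/L
Dose 2 (490 mg at t=5 h): 490·exp(−0.04077·2) = 451.628 mg/L
C(7) = 278.130 + 451.628 = 729.758 mg/L

729.758 mg/L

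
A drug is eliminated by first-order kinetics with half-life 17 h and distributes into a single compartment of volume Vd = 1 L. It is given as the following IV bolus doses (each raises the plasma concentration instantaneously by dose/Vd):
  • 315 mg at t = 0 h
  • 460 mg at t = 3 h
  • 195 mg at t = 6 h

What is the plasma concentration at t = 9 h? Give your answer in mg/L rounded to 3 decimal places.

k = ln 2 / 17 = 0.04077 per h
Dose 1 (315 mg at t=0 h): 315·exp(−0.04077·9) = 218.244 mg/L
Dose 2 (460 mg at t=3 h): 460·exp(−0.04077·6) = 360.174 mg/L
Dose 3 (195 mg at t=6 h): 195·exp(−0.04077·3) = 172.549 mg/L
C(9) = 218.244 + 360.174 + 172.549 = 750.966 mg/L

750.966 mg/L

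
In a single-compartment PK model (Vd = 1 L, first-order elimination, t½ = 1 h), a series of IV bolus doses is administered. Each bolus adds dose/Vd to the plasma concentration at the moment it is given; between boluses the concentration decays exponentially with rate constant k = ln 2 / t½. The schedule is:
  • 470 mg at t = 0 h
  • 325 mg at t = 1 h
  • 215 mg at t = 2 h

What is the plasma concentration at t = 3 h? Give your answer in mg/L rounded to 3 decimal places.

k = ln 2 / 1 = 0.69315 per h
Dose 1 (470 mg at t=0 h): 470·exp(−0.69315·3) = 58.750 mg/L
Dose 2 (325 mg at t=1 h): 325·exp(−0.69315·2) = 81.250 mg/L
Dose 3 (215 mg at t=2 h): 215·exp(−0.69315·1) = 107.500 mg/L
C(3) = 58.750 + 81.250 + 107.500 = 247.500 mg/L

247.500 mg/L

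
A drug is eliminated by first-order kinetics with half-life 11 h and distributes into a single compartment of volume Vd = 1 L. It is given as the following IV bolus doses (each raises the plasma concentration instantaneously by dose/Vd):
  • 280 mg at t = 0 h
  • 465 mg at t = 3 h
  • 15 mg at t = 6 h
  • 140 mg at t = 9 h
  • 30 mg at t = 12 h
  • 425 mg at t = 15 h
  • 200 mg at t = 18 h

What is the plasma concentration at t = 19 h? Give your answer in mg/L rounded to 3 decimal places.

872.793 mg/L

k = ln 2 / 11 = 0.06301 per h
Dose 1 (280 mg at t=0 h): 280·exp(−0.06301·19) = 84.566 mg/L
Dose 2 (465 mg at t=3 h): 465·exp(−0.06301·16) = 169.665 mg/L
Dose 3 (15 mg at t=6 h): 15·exp(−0.06301·13) = 6.612 mg/L
Dose 4 (140 mg at t=9 h): 140·exp(−0.06301·10) = 74.553 mg/L
Dose 5 (30 mg at t=12 h): 30·exp(−0.06301·7) = 19.300 mg/L
Dose 6 (425 mg at t=15 h): 425·exp(−0.06301·4) = 330.311 mg/L
Dose 7 (200 mg at t=18 h): 200·exp(−0.06301·1) = 187.786 mg/L
C(19) = 84.566 + 169.665 + 6.612 + 74.553 + 19.300 + 330.311 + 187.786 = 872.793 mg/L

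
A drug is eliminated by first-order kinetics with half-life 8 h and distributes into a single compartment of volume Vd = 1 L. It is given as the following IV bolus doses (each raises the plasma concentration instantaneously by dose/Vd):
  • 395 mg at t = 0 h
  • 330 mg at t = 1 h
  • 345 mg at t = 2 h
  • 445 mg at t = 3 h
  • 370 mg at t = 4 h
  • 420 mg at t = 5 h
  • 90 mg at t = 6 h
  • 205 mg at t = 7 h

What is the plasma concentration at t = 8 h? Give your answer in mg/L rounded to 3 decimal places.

k = ln 2 / 8 = 0.08664 per h
Dose 1 (395 mg at t=0 h): 395·exp(−0.08664·8) = 197.500 mg/L
Dose 2 (330 mg at t=1 h): 330·exp(−0.08664·7) = 179.934 mg/L
Dose 3 (345 mg at t=2 h): 345·exp(−0.08664·6) = 205.138 mg/L
Dose 4 (445 mg at t=3 h): 445·exp(−0.08664·5) = 288.547 mg/L
Dose 5 (370 mg at t=4 h): 370·exp(−0.08664·4) = 261.630 mg/L
Dose 6 (420 mg at t=5 h): 420·exp(−0.08664·3) = 323.864 mg/L
Dose 7 (90 mg at t=6 h): 90·exp(−0.08664·2) = 75.681 mg/L
Dose 8 (205 mg at t=7 h): 205·exp(−0.08664·1) = 187.986 mg/L
C(8) = 197.500 + 179.934 + 205.138 + 288.547 + 261.630 + 323.864 + 75.681 + 187.986 = 1720.279 mg/L

1720.279 mg/L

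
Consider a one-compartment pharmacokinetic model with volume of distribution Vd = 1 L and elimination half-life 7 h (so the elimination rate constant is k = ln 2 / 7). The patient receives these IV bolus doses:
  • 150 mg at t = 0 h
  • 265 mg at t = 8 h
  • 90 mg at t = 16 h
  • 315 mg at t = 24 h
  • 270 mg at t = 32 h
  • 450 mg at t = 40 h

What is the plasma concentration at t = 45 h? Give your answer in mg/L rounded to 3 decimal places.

401.809 mg/L

k = ln 2 / 7 = 0.09902 per h
Dose 1 (150 mg at t=0 h): 150·exp(−0.09902·45) = 1.741 mg/L
Dose 2 (265 mg at t=8 h): 265·exp(−0.09902·37) = 6.793 mg/L
Dose 3 (90 mg at t=16 h): 90·exp(−0.09902·29) = 5.095 mg/L
Dose 4 (315 mg at t=24 h): 315·exp(−0.09902·21) = 39.375 mg/L
Dose 5 (270 mg at t=32 h): 270·exp(−0.09902·13) = 74.526 mg/L
Dose 6 (450 mg at t=40 h): 450·exp(−0.09902·5) = 274.278 mg/L
C(45) = 1.741 + 6.793 + 5.095 + 39.375 + 74.526 + 274.278 = 401.809 mg/L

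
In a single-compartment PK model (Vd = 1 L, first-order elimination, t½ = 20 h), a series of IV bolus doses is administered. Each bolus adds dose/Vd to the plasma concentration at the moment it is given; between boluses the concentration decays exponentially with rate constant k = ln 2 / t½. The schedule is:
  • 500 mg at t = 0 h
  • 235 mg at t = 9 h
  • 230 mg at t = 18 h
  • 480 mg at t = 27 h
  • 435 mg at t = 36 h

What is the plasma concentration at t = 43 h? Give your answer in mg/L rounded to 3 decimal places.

k = ln 2 / 20 = 0.03466 per h
Dose 1 (500 mg at t=0 h): 500·exp(−0.03466·43) = 112.656 mg/L
Dose 2 (235 mg at t=9 h): 235·exp(−0.03466·34) = 72.330 mg/L
Dose 3 (230 mg at t=18 h): 230·exp(−0.03466·25) = 96.703 mg/L
Dose 4 (480 mg at t=27 h): 480·exp(−0.03466·16) = 275.688 mg/L
Dose 5 (435 mg at t=36 h): 435·exp(−0.03466·7) = 341.294 mg/L
C(43) = 112.656 + 72.330 + 96.703 + 275.688 + 341.294 = 898.671 mg/L

898.671 mg/L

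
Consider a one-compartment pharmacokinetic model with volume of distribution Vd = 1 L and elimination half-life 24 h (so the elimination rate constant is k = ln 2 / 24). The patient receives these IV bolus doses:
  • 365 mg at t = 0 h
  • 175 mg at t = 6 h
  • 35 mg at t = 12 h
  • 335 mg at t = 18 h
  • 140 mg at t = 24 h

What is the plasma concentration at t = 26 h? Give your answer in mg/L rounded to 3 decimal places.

k = ln 2 / 24 = 0.02888 per h
Dose 1 (365 mg at t=0 h): 365·exp(−0.02888·26) = 172.257 mg/L
Dose 2 (175 mg at t=6 h): 175·exp(−0.02888·20) = 98.215 mg/L
Dose 3 (35 mg at t=12 h): 35·exp(−0.02888·14) = 23.360 mg/L
Dose 4 (335 mg at t=18 h): 335·exp(−0.02888·8) = 265.890 mg/L
Dose 5 (140 mg at t=24 h): 140·exp(−0.02888·2) = 132.142 mg/L
C(26) = 172.257 + 98.215 + 23.360 + 265.890 + 132.142 = 691.864 mg/L

691.864 mg/L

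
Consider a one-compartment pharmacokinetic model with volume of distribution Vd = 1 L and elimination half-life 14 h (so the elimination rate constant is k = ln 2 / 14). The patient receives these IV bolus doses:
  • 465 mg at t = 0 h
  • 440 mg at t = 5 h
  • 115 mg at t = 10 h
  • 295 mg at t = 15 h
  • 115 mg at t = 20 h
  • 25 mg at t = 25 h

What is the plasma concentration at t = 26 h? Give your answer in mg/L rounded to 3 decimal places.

616.349 mg/L

k = ln 2 / 14 = 0.04951 per h
Dose 1 (465 mg at t=0 h): 465·exp(−0.04951·26) = 128.350 mg/L
Dose 2 (440 mg at t=5 h): 440·exp(−0.04951·21) = 155.563 mg/L
Dose 3 (115 mg at t=10 h): 115·exp(−0.04951·16) = 52.079 mg/L
Dose 4 (295 mg at t=15 h): 295·exp(−0.04951·11) = 171.119 mg/L
Dose 5 (115 mg at t=20 h): 115·exp(−0.04951·6) = 85.445 mg/L
Dose 6 (25 mg at t=25 h): 25·exp(−0.04951·1) = 23.792 mg/L
C(26) = 128.350 + 155.563 + 52.079 + 171.119 + 85.445 + 23.792 = 616.349 mg/L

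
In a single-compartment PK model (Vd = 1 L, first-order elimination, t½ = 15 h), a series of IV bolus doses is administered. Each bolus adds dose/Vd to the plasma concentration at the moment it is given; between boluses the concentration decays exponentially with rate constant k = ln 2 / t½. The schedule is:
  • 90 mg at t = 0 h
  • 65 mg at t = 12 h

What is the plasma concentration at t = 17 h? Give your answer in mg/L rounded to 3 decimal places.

92.618 mg/L

k = ln 2 / 15 = 0.04621 per h
Dose 1 (90 mg at t=0 h): 90·exp(−0.04621·17) = 41.028 mg/L
Dose 2 (65 mg at t=12 h): 65·exp(−0.04621·5) = 51.591 mg/L
C(17) = 41.028 + 51.591 = 92.618 mg/L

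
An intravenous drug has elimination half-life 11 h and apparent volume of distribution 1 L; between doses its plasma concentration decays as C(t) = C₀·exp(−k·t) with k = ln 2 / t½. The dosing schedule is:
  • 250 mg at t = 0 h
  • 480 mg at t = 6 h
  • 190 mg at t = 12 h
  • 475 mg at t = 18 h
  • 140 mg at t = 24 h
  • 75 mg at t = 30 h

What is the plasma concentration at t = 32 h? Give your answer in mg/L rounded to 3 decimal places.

k = ln 2 / 11 = 0.06301 per h
Dose 1 (250 mg at t=0 h): 250·exp(−0.06301·32) = 33.283 mg/L
Dose 2 (480 mg at t=6 h): 480·exp(−0.06301·26) = 93.264 mg/L
Dose 3 (190 mg at t=12 h): 190·exp(−0.06301·20) = 53.880 mg/L
Dose 4 (475 mg at t=18 h): 475·exp(−0.06301·14) = 196.591 mg/L
Dose 5 (140 mg at t=24 h): 140·exp(−0.06301·8) = 84.566 mg/L
Dose 6 (75 mg at t=30 h): 75·exp(−0.06301·2) = 66.119 mg/L
C(32) = 33.283 + 93.264 + 53.880 + 196.591 + 84.566 + 66.119 = 527.704 mg/L

527.704 mg/L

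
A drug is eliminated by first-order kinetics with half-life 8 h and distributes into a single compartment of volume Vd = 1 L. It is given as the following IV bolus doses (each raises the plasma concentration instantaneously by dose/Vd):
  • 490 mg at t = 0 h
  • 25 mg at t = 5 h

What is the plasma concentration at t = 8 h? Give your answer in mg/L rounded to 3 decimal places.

264.278 mg/L

k = ln 2 / 8 = 0.08664 per h
Dose 1 (490 mg at t=0 h): 490·exp(−0.08664·8) = 245.000 mg/L
Dose 2 (25 mg at t=5 h): 25·exp(−0.08664·3) = 19.278 mg/L
C(8) = 245.000 + 19.278 = 264.278 mg/L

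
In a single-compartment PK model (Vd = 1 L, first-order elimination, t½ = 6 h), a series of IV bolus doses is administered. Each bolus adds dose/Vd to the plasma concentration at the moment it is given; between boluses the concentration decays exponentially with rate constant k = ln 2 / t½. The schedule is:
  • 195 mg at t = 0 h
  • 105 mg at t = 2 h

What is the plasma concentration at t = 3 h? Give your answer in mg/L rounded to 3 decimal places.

k = ln 2 / 6 = 0.11552 per h
Dose 1 (195 mg at t=0 h): 195·exp(−0.11552·3) = 137.886 mg/L
Dose 2 (105 mg at t=2 h): 105·exp(−0.11552·1) = 93.544 mg/L
C(3) = 137.886 + 93.544 = 231.430 mg/L

231.430 mg/L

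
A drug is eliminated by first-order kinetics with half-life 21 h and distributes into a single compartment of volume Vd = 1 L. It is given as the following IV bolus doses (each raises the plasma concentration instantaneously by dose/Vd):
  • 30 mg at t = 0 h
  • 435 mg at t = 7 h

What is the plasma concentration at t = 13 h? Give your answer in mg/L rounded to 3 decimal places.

376.379 mg/L

k = ln 2 / 21 = 0.03301 per h
Dose 1 (30 mg at t=0 h): 30·exp(−0.03301·13) = 19.533 mg/L
Dose 2 (435 mg at t=7 h): 435·exp(−0.03301·6) = 356.846 mg/L
C(13) = 19.533 + 356.846 = 376.379 mg/L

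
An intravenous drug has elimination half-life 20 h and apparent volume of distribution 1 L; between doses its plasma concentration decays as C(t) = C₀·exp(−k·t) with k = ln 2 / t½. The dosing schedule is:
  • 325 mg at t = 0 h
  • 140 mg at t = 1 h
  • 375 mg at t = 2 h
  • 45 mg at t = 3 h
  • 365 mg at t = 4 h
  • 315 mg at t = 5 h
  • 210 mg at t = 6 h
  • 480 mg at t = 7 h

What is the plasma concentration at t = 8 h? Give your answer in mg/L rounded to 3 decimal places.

1959.812 mg/L

k = ln 2 / 20 = 0.03466 per h
Dose 1 (325 mg at t=0 h): 325·exp(−0.03466·8) = 246.304 mg/L
Dose 2 (140 mg at t=1 h): 140·exp(−0.03466·7) = 109.842 mg/L
Dose 3 (375 mg at t=2 h): 375·exp(−0.03466·6) = 304.595 mg/L
Dose 4 (45 mg at t=3 h): 45·exp(−0.03466·5) = 37.840 mg/L
Dose 5 (365 mg at t=4 h): 365·exp(−0.03466·4) = 317.751 mg/L
Dose 6 (315 mg at t=5 h): 315·exp(−0.03466·3) = 283.894 mg/L
Dose 7 (210 mg at t=6 h): 210·exp(−0.03466·2) = 195.937 mg/L
Dose 8 (480 mg at t=7 h): 480·exp(−0.03466·1) = 463.649 mg/L
C(8) = 246.304 + 109.842 + 304.595 + 37.840 + 317.751 + 283.894 + 195.937 + 463.649 = 1959.812 mg/L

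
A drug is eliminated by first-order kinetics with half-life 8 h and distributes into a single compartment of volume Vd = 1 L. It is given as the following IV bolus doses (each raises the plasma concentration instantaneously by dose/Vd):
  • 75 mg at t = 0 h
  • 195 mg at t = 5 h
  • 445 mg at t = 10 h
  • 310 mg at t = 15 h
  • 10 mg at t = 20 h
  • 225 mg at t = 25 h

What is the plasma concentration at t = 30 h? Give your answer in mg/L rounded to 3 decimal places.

341.205 mg/L

k = ln 2 / 8 = 0.08664 per h
Dose 1 (75 mg at t=0 h): 75·exp(−0.08664·30) = 5.574 mg/L
Dose 2 (195 mg at t=5 h): 195·exp(−0.08664·25) = 22.352 mg/L
Dose 3 (445 mg at t=10 h): 445·exp(−0.08664·20) = 78.666 mg/L
Dose 4 (310 mg at t=15 h): 310·exp(−0.08664·15) = 84.514 mg/L
Dose 5 (10 mg at t=20 h): 10·exp(−0.08664·10) = 4.204 mg/L
Dose 6 (225 mg at t=25 h): 225·exp(−0.08664·5) = 145.894 mg/L
C(30) = 5.574 + 22.352 + 78.666 + 84.514 + 4.204 + 145.894 = 341.205 mg/L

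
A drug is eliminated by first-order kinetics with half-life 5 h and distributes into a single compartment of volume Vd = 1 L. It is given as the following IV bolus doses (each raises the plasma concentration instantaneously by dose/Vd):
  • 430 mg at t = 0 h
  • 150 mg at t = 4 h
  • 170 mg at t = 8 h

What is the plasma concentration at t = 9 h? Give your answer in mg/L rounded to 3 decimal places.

k = ln 2 / 5 = 0.13863 per h
Dose 1 (430 mg at t=0 h): 430·exp(−0.13863·9) = 123.485 mg/L
Dose 2 (150 mg at t=4 h): 150·exp(−0.13863·5) = 75.000 mg/L
Dose 3 (170 mg at t=8 h): 170·exp(−0.13863·1) = 147.994 mg/L
C(9) = 123.485 + 75.000 + 147.994 = 346.479 mg/L

346.479 mg/L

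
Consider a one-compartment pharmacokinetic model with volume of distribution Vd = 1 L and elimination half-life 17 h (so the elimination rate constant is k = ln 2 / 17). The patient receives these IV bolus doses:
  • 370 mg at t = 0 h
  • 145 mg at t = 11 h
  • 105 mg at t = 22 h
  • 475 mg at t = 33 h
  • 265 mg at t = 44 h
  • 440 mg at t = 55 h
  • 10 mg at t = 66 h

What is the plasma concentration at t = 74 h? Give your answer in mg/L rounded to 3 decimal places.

k = ln 2 / 17 = 0.04077 per h
Dose 1 (370 mg at t=0 h): 370·exp(−0.04077·74) = 18.107 mg/L
Dose 2 (145 mg at t=11 h): 145·exp(−0.04077·63) = 11.112 mg/L
Dose 3 (105 mg at t=22 h): 105·exp(−0.04077·52) = 12.601 mg/L
Dose 4 (475 mg at t=33 h): 475·exp(−0.04077·41) = 89.265 mg/L
Dose 5 (265 mg at t=44 h): 265·exp(−0.04077·30) = 77.986 mg/L
Dose 6 (440 mg at t=55 h): 440·exp(−0.04077·19) = 202.772 mg/L
Dose 7 (10 mg at t=66 h): 10·exp(−0.04077·8) = 7.217 mg/L
C(74) = 18.107 + 11.112 + 12.601 + 89.265 + 77.986 + 202.772 + 7.217 = 419.058 mg/L

419.058 mg/L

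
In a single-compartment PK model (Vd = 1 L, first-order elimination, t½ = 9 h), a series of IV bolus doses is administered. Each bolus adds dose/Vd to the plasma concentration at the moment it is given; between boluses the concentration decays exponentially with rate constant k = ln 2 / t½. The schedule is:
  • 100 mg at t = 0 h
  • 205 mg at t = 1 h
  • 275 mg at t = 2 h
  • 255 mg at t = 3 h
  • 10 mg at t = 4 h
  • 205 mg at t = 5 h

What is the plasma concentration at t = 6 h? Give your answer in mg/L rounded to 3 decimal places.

805.336 mg/L

k = ln 2 / 9 = 0.07702 per h
Dose 1 (100 mg at t=0 h): 100·exp(−0.07702·6) = 62.996 mg/L
Dose 2 (205 mg at t=1 h): 205·exp(−0.07702·5) = 139.481 mg/L
Dose 3 (275 mg at t=2 h): 275·exp(−0.07702·4) = 202.088 mg/L
Dose 4 (255 mg at t=3 h): 255·exp(−0.07702·3) = 202.394 mg/L
Dose 5 (10 mg at t=4 h): 10·exp(−0.07702·2) = 8.572 mg/L
Dose 6 (205 mg at t=5 h): 205·exp(−0.07702·1) = 189.804 mg/L
C(6) = 62.996 + 139.481 + 202.088 + 202.394 + 8.572 + 189.804 = 805.336 mg/L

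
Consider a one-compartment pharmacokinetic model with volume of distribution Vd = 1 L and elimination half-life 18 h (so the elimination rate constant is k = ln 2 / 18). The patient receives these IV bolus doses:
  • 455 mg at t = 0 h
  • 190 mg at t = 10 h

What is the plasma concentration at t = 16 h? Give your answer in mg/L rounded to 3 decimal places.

k = ln 2 / 18 = 0.03851 per h
Dose 1 (455 mg at t=0 h): 455·exp(−0.03851·16) = 245.714 mg/L
Dose 2 (190 mg at t=10 h): 190·exp(−0.03851·6) = 150.803 mg/L
C(16) = 245.714 + 150.803 = 396.517 mg/L

396.517 mg/L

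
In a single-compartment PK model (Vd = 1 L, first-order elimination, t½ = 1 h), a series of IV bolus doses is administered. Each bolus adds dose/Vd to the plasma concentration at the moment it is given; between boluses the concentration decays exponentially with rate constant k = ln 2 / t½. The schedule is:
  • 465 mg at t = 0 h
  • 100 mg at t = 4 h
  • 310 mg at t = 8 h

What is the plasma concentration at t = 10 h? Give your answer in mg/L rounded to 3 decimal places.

79.517 mg/L

k = ln 2 / 1 = 0.69315 per h
Dose 1 (465 mg at t=0 h): 465·exp(−0.69315·10) = 0.454 mg/L
Dose 2 (100 mg at t=4 h): 100·exp(−0.69315·6) = 1.563 mg/L
Dose 3 (310 mg at t=8 h): 310·exp(−0.69315·2) = 77.500 mg/L
C(10) = 0.454 + 1.563 + 77.500 = 79.517 mg/L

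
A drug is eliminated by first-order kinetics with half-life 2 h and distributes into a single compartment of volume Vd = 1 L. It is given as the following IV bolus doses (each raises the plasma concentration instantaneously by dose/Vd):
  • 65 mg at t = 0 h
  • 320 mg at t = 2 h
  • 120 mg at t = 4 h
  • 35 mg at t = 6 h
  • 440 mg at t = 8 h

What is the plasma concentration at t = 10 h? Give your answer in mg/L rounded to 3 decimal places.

265.781 mg/L

k = ln 2 / 2 = 0.34657 per h
Dose 1 (65 mg at t=0 h): 65·exp(−0.34657·10) = 2.031 mg/L
Dose 2 (320 mg at t=2 h): 320·exp(−0.34657·8) = 20.000 mg/L
Dose 3 (120 mg at t=4 h): 120·exp(−0.34657·6) = 15.000 mg/L
Dose 4 (35 mg at t=6 h): 35·exp(−0.34657·4) = 8.750 mg/L
Dose 5 (440 mg at t=8 h): 440·exp(−0.34657·2) = 220.000 mg/L
C(10) = 2.031 + 20.000 + 15.000 + 8.750 + 220.000 = 265.781 mg/L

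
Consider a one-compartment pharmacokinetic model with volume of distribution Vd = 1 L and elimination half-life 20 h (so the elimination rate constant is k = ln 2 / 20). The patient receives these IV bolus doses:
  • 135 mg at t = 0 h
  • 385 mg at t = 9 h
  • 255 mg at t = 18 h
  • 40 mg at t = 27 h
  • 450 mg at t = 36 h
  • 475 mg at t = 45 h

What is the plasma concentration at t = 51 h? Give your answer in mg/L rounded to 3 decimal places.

k = ln 2 / 20 = 0.03466 per h
Dose 1 (135 mg at t=0 h): 135·exp(−0.03466·51) = 23.052 mg/L
Dose 2 (385 mg at t=9 h): 385·exp(−0.03466·42) = 89.804 mg/L
Dose 3 (255 mg at t=18 h): 255·exp(−0.03466·33) = 81.253 mg/L
Dose 4 (40 mg at t=27 h): 40·exp(−0.03466·24) = 17.411 mg/L
Dose 5 (450 mg at t=36 h): 450·exp(−0.03466·15) = 267.572 mg/L
Dose 6 (475 mg at t=45 h): 475·exp(−0.03466·6) = 385.820 mg/L
C(51) = 23.052 + 89.804 + 81.253 + 17.411 + 267.572 + 385.820 = 864.912 mg/L

864.912 mg/L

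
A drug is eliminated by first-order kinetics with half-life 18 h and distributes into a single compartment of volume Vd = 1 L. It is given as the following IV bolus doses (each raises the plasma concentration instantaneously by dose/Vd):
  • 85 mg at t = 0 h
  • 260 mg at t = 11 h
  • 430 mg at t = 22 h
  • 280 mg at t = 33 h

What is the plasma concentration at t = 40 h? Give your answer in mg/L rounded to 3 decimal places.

k = ln 2 / 18 = 0.03851 per h
Dose 1 (85 mg at t=0 h): 85·exp(−0.03851·40) = 18.216 mg/L
Dose 2 (260 mg at t=11 h): 260·exp(−0.03851·29) = 85.110 mg/L
Dose 3 (430 mg at t=22 h): 430·exp(−0.03851·18) = 215.000 mg/L
Dose 4 (280 mg at t=33 h): 280·exp(−0.03851·7) = 213.841 mg/L
C(40) = 18.216 + 85.110 + 215.000 + 213.841 = 532.167 mg/L

532.167 mg/L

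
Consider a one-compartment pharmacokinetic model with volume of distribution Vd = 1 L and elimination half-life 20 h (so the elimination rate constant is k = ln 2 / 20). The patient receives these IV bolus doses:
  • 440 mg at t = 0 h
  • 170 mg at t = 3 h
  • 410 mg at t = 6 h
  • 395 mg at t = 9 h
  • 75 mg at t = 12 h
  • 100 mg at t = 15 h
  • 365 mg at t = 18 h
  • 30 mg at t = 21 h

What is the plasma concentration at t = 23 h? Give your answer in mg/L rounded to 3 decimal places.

k = ln 2 / 20 = 0.03466 per h
Dose 1 (440 mg at t=0 h): 440·exp(−0.03466·23) = 198.275 mg/L
Dose 2 (170 mg at t=3 h): 170·exp(−0.03466·20) = 85.000 mg/L
Dose 3 (410 mg at t=6 h): 410·exp(−0.03466·17) = 227.462 mg/L
Dose 4 (395 mg at t=9 h): 395·exp(−0.03466·14) = 243.151 mg/L
Dose 5 (75 mg at t=12 h): 75·exp(−0.03466·11) = 51.227 mg/L
Dose 6 (100 mg at t=15 h): 100·exp(−0.03466·8) = 75.786 mg/L
Dose 7 (365 mg at t=18 h): 365·exp(−0.03466·5) = 306.927 mg/L
Dose 8 (30 mg at t=21 h): 30·exp(−0.03466·2) = 27.991 mg/L
C(23) = 198.275 + 85.000 + 227.462 + 243.151 + 51.227 + 75.786 + 306.927 + 27.991 = 1215.818 mg/L

1215.818 mg/L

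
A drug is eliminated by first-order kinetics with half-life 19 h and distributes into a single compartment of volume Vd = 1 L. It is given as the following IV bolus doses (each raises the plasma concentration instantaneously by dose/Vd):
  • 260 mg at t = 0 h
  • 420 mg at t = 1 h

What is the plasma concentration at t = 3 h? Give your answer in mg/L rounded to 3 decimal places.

623.493 mg/L

k = ln 2 / 19 = 0.03648 per h
Dose 1 (260 mg at t=0 h): 260·exp(−0.03648·3) = 233.046 mg/L
Dose 2 (420 mg at t=1 h): 420·exp(−0.03648·2) = 390.447 mg/L
C(3) = 233.046 + 390.447 = 623.493 mg/L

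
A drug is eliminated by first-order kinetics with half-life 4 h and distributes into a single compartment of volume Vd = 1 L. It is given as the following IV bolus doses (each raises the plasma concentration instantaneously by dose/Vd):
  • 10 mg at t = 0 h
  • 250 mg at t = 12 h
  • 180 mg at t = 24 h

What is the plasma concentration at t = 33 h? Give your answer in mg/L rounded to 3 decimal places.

k = ln 2 / 4 = 0.17329 per h
Dose 1 (10 mg at t=0 h): 10·exp(−0.17329·33) = 0.033 mg/L
Dose 2 (250 mg at t=12 h): 250·exp(−0.17329·21) = 6.570 mg/L
Dose 3 (180 mg at t=24 h): 180·exp(−0.17329·9) = 37.840 mg/L
C(33) = 0.033 + 6.570 + 37.840 = 44.443 mg/L

44.443 mg/L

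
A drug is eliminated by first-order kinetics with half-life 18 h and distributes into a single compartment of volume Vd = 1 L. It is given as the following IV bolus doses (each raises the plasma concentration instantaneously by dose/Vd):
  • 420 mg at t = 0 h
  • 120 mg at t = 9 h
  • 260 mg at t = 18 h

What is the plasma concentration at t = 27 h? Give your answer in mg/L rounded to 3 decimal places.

k = ln 2 / 18 = 0.03851 per h
Dose 1 (420 mg at t=0 h): 420·exp(−0.03851·27) = 148.492 mg/L
Dose 2 (120 mg at t=9 h): 120·exp(−0.03851·18) = 60.000 mg/L
Dose 3 (260 mg at t=18 h): 260·exp(−0.03851·9) = 183.848 mg/L
C(27) = 148.492 + 60.000 + 183.848 = 392.340 mg/L

392.340 mg/L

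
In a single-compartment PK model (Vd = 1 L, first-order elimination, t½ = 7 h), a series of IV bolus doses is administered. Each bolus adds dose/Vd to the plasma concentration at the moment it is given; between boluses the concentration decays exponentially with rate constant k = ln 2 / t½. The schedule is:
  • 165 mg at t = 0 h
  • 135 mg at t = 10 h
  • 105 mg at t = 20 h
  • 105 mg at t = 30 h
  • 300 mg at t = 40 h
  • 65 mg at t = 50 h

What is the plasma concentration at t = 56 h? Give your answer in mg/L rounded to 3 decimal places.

k = ln 2 / 7 = 0.09902 per h
Dose 1 (165 mg at t=0 h): 165·exp(−0.09902·56) = 0.645 mg/L
Dose 2 (135 mg at t=10 h): 135·exp(−0.09902·46) = 1.420 mg/L
Dose 3 (105 mg at t=20 h): 105·exp(−0.09902·36) = 2.972 mg/L
Dose 4 (105 mg at t=30 h): 105·exp(−0.09902·26) = 8.000 mg/L
Dose 5 (300 mg at t=40 h): 300·exp(−0.09902·16) = 61.525 mg/L
Dose 6 (65 mg at t=50 h): 65·exp(−0.09902·6) = 35.883 mg/L
C(56) = 0.645 + 1.420 + 2.972 + 8.000 + 61.525 + 35.883 = 110.444 mg/L

110.444 mg/L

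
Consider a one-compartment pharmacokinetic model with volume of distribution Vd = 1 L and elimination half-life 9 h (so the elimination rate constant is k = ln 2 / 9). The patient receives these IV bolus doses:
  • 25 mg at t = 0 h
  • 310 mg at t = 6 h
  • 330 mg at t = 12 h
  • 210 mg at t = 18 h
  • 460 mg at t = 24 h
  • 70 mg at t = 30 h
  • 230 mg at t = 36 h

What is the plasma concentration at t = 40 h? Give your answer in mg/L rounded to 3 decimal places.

436.099 mg/L

k = ln 2 / 9 = 0.07702 per h
Dose 1 (25 mg at t=0 h): 25·exp(−0.07702·40) = 1.148 mg/L
Dose 2 (310 mg at t=6 h): 310·exp(−0.07702·34) = 22.602 mg/L
Dose 3 (330 mg at t=12 h): 330·exp(−0.07702·28) = 38.192 mg/L
Dose 4 (210 mg at t=18 h): 210·exp(−0.07702·22) = 38.581 mg/L
Dose 5 (460 mg at t=24 h): 460·exp(−0.07702·16) = 134.151 mg/L
Dose 6 (70 mg at t=30 h): 70·exp(−0.07702·10) = 32.406 mg/L
Dose 7 (230 mg at t=36 h): 230·exp(−0.07702·4) = 169.019 mg/L
C(40) = 1.148 + 22.602 + 38.192 + 38.581 + 134.151 + 32.406 + 169.019 = 436.099 mg/L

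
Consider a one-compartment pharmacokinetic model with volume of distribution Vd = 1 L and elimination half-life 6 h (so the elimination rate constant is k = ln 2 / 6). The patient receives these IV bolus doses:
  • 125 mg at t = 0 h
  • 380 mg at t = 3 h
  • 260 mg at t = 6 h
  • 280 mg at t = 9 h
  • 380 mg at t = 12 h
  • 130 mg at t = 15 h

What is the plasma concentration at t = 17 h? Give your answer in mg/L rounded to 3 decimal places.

593.467 mg/L

k = ln 2 / 6 = 0.11552 per h
Dose 1 (125 mg at t=0 h): 125·exp(−0.11552·17) = 17.538 mg/L
Dose 2 (380 mg at t=3 h): 380·exp(−0.11552·14) = 75.402 mg/L
Dose 3 (260 mg at t=6 h): 260·exp(−0.11552·11) = 72.960 mg/L
Dose 4 (280 mg at t=9 h): 280·exp(−0.11552·8) = 111.118 mg/L
Dose 5 (380 mg at t=12 h): 380·exp(−0.11552·5) = 213.268 mg/L
Dose 6 (130 mg at t=15 h): 130·exp(−0.11552·2) = 103.181 mg/L
C(17) = 17.538 + 75.402 + 72.960 + 111.118 + 213.268 + 103.181 = 593.467 mg/L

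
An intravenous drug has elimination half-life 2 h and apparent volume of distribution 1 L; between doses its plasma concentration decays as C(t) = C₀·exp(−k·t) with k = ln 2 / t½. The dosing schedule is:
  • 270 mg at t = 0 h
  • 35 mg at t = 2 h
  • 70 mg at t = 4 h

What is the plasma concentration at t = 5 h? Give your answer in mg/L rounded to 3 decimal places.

109.602 mg/L

k = ln 2 / 2 = 0.34657 per h
Dose 1 (270 mg at t=0 h): 270·exp(−0.34657·5) = 47.730 mg/L
Dose 2 (35 mg at t=2 h): 35·exp(−0.34657·3) = 12.374 mg/L
Dose 3 (70 mg at t=4 h): 70·exp(−0.34657·1) = 49.497 mg/L
C(5) = 47.730 + 12.374 + 49.497 = 109.602 mg/L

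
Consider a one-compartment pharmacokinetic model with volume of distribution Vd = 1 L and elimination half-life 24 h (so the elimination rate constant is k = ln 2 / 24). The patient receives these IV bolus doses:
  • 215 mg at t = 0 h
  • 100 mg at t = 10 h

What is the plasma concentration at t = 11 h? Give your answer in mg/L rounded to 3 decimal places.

k = ln 2 / 24 = 0.02888 per h
Dose 1 (215 mg at t=0 h): 215·exp(−0.02888·11) = 156.483 mg/L
Dose 2 (100 mg at t=10 h): 100·exp(−0.02888·1) = 97.153 mg/L
C(11) = 156.483 + 97.153 = 253.636 mg/L

253.636 mg/L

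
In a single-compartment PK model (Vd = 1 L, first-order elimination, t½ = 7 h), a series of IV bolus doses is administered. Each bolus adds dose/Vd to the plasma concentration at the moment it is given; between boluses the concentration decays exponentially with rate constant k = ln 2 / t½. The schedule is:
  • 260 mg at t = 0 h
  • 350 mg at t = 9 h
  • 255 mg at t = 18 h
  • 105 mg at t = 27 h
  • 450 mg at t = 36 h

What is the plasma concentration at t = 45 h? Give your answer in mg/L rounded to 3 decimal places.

232.762 mg/L

k = ln 2 / 7 = 0.09902 per h
Dose 1 (260 mg at t=0 h): 260·exp(−0.09902·45) = 3.018 mg/L
Dose 2 (350 mg at t=9 h): 350·exp(−0.09902·36) = 9.906 mg/L
Dose 3 (255 mg at t=18 h): 255·exp(−0.09902·27) = 17.596 mg/L
Dose 4 (105 mg at t=27 h): 105·exp(−0.09902·18) = 17.665 mg/L
Dose 5 (450 mg at t=36 h): 450·exp(−0.09902·9) = 184.575 mg/L
C(45) = 3.018 + 9.906 + 17.596 + 17.665 + 184.575 = 232.762 mg/L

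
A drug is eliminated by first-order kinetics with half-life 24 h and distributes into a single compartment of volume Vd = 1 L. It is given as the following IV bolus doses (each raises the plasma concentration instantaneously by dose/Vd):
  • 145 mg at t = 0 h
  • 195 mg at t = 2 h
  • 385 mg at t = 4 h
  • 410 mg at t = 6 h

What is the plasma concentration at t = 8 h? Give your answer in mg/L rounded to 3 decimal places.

1009.046 mg/L

k = ln 2 / 24 = 0.02888 per h
Dose 1 (145 mg at t=0 h): 145·exp(−0.02888·8) = 115.087 mg/L
Dose 2 (195 mg at t=2 h): 195·exp(−0.02888·6) = 163.975 mg/L
Dose 3 (385 mg at t=4 h): 385·exp(−0.02888·4) = 342.996 mg/L
Dose 4 (410 mg at t=6 h): 410·exp(−0.02888·2) = 386.988 mg/L
C(8) = 115.087 + 163.975 + 342.996 + 386.988 = 1009.046 mg/L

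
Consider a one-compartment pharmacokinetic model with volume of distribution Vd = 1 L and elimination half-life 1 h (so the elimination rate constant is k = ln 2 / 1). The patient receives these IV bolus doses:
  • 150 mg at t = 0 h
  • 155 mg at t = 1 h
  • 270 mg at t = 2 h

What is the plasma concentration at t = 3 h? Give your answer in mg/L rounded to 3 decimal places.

k = ln 2 / 1 = 0.69315 per h
Dose 1 (150 mg at t=0 h): 150·exp(−0.69315·3) = 18.750 mg/L
Dose 2 (155 mg at t=1 h): 155·exp(−0.69315·2) = 38.750 mg/L
Dose 3 (270 mg at t=2 h): 270·exp(−0.69315·1) = 135.000 mg/L
C(3) = 18.750 + 38.750 + 135.000 = 192.500 mg/L

192.500 mg/L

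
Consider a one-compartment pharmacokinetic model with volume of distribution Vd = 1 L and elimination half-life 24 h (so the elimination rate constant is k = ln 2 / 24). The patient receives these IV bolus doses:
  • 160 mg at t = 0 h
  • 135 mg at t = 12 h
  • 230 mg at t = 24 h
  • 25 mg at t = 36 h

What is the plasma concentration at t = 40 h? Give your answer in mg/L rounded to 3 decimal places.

k = ln 2 / 24 = 0.02888 per h
Dose 1 (160 mg at t=0 h): 160·exp(−0.02888·40) = 50.397 mg/L
Dose 2 (135 mg at t=12 h): 135·exp(−0.02888·28) = 60.136 mg/L
Dose 3 (230 mg at t=24 h): 230·exp(−0.02888·16) = 144.891 mg/L
Dose 4 (25 mg at t=36 h): 25·exp(−0.02888·4) = 22.272 mg/L
C(40) = 50.397 + 60.136 + 144.891 + 22.272 = 277.696 mg/L

277.696 mg/L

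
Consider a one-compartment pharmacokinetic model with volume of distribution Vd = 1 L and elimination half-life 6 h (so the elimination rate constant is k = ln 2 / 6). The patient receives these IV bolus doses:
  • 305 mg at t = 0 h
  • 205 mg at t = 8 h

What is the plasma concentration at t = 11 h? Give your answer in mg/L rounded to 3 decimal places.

k = ln 2 / 6 = 0.11552 per h
Dose 1 (305 mg at t=0 h): 305·exp(−0.11552·11) = 85.588 mg/L
Dose 2 (205 mg at t=8 h): 205·exp(−0.11552·3) = 144.957 mg/L
C(11) = 85.588 + 144.957 = 230.545 mg/L

230.545 mg/L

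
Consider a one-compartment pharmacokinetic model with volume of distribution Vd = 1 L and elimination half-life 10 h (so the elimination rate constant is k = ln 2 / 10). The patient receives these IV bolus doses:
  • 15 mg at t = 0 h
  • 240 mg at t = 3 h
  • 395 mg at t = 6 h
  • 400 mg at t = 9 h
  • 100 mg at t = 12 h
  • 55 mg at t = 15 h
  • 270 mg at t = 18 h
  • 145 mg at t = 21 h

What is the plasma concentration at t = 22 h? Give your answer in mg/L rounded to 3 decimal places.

k = ln 2 / 10 = 0.06931 per h
Dose 1 (15 mg at t=0 h): 15·exp(−0.06931·22) = 3.265 mg/L
Dose 2 (240 mg at t=3 h): 240·exp(−0.06931·19) = 64.306 mg/L
Dose 3 (395 mg at t=6 h): 395·exp(−0.06931·16) = 130.301 mg/L
Dose 4 (400 mg at t=9 h): 400·exp(−0.06931·13) = 162.450 mg/L
Dose 5 (100 mg at t=12 h): 100·exp(−0.06931·10) = 50.000 mg/L
Dose 6 (55 mg at t=15 h): 55·exp(−0.06931·7) = 33.856 mg/L
Dose 7 (270 mg at t=18 h): 270·exp(−0.06931·4) = 204.622 mg/L
Dose 8 (145 mg at t=21 h): 145·exp(−0.06931·1) = 135.290 mg/L
C(22) = 3.265 + 64.306 + 130.301 + 162.450 + 50.000 + 33.856 + 204.622 + 135.290 = 784.091 mg/L

784.091 mg/L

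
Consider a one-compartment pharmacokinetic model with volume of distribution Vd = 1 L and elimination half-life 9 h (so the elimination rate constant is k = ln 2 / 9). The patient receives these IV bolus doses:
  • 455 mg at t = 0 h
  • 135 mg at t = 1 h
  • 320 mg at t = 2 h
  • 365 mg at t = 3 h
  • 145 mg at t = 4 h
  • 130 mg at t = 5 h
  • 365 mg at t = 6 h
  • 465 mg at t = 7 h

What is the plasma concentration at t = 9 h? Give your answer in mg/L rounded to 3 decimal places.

1599.493 mg/L

k = ln 2 / 9 = 0.07702 per h
Dose 1 (455 mg at t=0 h): 455·exp(−0.07702·9) = 227.500 mg/L
Dose 2 (135 mg at t=1 h): 135·exp(−0.07702·8) = 72.904 mg/L
Dose 3 (320 mg at t=2 h): 320·exp(−0.07702·7) = 186.645 mg/L
Dose 4 (365 mg at t=3 h): 365·exp(−0.07702·6) = 229.936 mg/L
Dose 5 (145 mg at t=4 h): 145·exp(−0.07702·5) = 98.657 mg/L
Dose 6 (130 mg at t=5 h): 130·exp(−0.07702·4) = 95.533 mg/L
Dose 7 (365 mg at t=6 h): 365·exp(−0.07702·3) = 289.701 mg/L
Dose 8 (465 mg at t=7 h): 465·exp(−0.07702·2) = 398.618 mg/L
C(9) = 227.500 + 72.904 + 186.645 + 229.936 + 98.657 + 95.533 + 289.701 + 398.618 = 1599.493 mg/L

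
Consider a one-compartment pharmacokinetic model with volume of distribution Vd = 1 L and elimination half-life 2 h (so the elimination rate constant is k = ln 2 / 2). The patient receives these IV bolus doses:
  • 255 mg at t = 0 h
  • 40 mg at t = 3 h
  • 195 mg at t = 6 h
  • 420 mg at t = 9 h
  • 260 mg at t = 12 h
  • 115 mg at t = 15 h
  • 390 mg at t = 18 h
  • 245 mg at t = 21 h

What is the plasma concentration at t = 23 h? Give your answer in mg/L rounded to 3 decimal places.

k = ln 2 / 2 = 0.34657 per h
Dose 1 (255 mg at t=0 h): 255·exp(−0.34657·23) = 0.088 mg/L
Dose 2 (40 mg at t=3 h): 40·exp(−0.34657·20) = 0.039 mg/L
Dose 3 (195 mg at t=6 h): 195·exp(−0.34657·17) = 0.539 mg/L
Dose 4 (420 mg at t=9 h): 420·exp(−0.34657·14) = 3.281 mg/L
Dose 5 (260 mg at t=12 h): 260·exp(−0.34657·11) = 5.745 mg/L
Dose 6 (115 mg at t=15 h): 115·exp(−0.34657·8) = 7.188 mg/L
Dose 7 (390 mg at t=18 h): 390·exp(−0.34657·5) = 68.943 mg/L
Dose 8 (245 mg at t=21 h): 245·exp(−0.34657·2) = 122.500 mg/L
C(23) = 0.088 + 0.039 + 0.539 + 3.281 + 5.745 + 7.188 + 68.943 + 122.500 = 208.323 mg/L

208.323 mg/L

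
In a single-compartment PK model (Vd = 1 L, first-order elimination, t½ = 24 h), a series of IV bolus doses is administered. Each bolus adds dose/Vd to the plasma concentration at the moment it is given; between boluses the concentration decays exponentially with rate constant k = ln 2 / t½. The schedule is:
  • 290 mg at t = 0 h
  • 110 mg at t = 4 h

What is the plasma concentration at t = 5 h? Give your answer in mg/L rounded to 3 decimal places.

357.874 mg/L

k = ln 2 / 24 = 0.02888 per h
Dose 1 (290 mg at t=0 h): 290·exp(−0.02888·5) = 251.006 mg/L
Dose 2 (110 mg at t=4 h): 110·exp(−0.02888·1) = 106.869 mg/L
C(5) = 251.006 + 106.869 = 357.874 mg/L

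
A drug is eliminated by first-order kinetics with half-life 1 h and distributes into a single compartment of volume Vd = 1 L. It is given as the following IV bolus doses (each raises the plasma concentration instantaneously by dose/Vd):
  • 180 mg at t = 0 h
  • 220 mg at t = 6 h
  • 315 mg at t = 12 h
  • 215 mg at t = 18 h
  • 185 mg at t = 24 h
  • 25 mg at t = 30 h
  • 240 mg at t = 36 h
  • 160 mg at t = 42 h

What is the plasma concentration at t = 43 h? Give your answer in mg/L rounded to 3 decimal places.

k = ln 2 / 1 = 0.69315 per h
Dose 1 (180 mg at t=0 h): 180·exp(−0.69315·43) = 0.000 mg/L
Dose 2 (220 mg at t=6 h): 220·exp(−0.69315·37) = 0.000 mg/L
Dose 3 (315 mg at t=12 h): 315·exp(−0.69315·31) = 0.000 mg/L
Dose 4 (215 mg at t=18 h): 215·exp(−0.69315·25) = 0.000 mg/L
Dose 5 (185 mg at t=24 h): 185·exp(−0.69315·19) = 0.000 mg/L
Dose 6 (25 mg at t=30 h): 25·exp(−0.69315·13) = 0.003 mg/L
Dose 7 (240 mg at t=36 h): 240·exp(−0.69315·7) = 1.875 mg/L
Dose 8 (160 mg at t=42 h): 160·exp(−0.69315·1) = 80.000 mg/L
C(43) = 0.000 + 0.000 + 0.000 + 0.000 + 0.000 + 0.003 + 1.875 + 80.000 = 81.878 mg/L

81.878 mg/L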